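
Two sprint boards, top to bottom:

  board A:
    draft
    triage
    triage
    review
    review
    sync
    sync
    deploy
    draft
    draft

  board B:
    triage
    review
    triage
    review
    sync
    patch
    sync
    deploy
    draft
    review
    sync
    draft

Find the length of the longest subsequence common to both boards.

Taking triage [2,1], triage [3,3], review [5,4], sync [6,5], sync [7,7], deploy [8,8], draft [9,9], draft [10,12] gives a common subsequence of length 8. Since dp[10][12] = 8, nothing longer is possible.

8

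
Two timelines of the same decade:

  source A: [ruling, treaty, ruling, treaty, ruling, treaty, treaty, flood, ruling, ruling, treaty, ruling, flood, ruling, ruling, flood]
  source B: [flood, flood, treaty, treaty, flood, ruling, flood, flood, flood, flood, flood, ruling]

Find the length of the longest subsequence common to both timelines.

6

One common subsequence of length 6: treaty [2,3], treaty [4,4], ruling [5,6], flood [8,10], flood [13,11], ruling [15,12], and the DP table's final entry dp[16][12] is also 6, so no common subsequence is longer.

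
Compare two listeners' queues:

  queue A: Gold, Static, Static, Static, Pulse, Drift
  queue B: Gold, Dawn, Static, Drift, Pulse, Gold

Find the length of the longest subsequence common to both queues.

3

Pick Gold [1,1], Static [2,3], Pulse [5,5]; all 3 songs appear in both, in order. Since dp[6][6] = 3, nothing longer is possible.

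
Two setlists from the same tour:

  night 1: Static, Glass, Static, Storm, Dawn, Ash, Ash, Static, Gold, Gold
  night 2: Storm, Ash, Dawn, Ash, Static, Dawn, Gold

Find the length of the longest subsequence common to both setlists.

5

Taking Storm [4,1]; then Dawn [5,3]; then Ash [7,4]; then Static [8,5]; then Gold [10,7] gives a common subsequence of length 5. The LCS DP gives dp[10][7] = 5, so this is optimal.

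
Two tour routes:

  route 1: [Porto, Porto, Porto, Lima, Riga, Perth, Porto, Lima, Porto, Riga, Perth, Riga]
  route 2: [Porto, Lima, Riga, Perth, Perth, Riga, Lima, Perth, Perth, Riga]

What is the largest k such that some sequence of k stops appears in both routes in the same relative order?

7

One common subsequence of length 7: Porto (route 1 #3, route 2 #1) → Lima (route 1 #4, route 2 #2) → Riga (route 1 #5, route 2 #3) → Perth (route 1 #6, route 2 #5) → Lima (route 1 #8, route 2 #7) → Perth (route 1 #11, route 2 #9) → Riga (route 1 #12, route 2 #10). dp[12][10] = 7 confirms this is the maximum.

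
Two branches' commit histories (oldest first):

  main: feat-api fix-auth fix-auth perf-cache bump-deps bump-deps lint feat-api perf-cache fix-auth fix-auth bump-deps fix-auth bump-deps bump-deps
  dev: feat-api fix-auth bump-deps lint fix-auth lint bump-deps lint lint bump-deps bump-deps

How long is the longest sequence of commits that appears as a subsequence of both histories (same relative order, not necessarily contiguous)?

8

Taking feat-api [1,1], fix-auth [3,2], bump-deps [6,3], lint [7,4], fix-auth [10,5], bump-deps [12,7], bump-deps [14,10], bump-deps [15,11] gives a common subsequence of length 8. dp[15][11] = 8 confirms this is the maximum.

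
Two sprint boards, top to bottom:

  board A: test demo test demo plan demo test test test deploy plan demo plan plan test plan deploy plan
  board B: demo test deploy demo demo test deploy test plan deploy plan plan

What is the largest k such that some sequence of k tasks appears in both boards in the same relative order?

10

Match demo (board A #2, board B #1), then test (board A #3, board B #2), then demo (board A #4, board B #4), then demo (board A #6, board B #5), then test (board A #9, board B #6), then deploy (board A #10, board B #7), then test (board A #15, board B #8), then plan (board A #16, board B #9), then deploy (board A #17, board B #10), then plan (board A #18, board B #12) — 10 tasks in the same relative order in both. The LCS DP gives dp[18][12] = 10, so this is optimal.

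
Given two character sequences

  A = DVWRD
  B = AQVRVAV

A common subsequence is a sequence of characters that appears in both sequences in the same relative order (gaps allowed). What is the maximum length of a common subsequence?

Match V [2,3] → R [4,4] — 2 characters in the same relative order in both. dp[5][7] = 2 confirms this is the maximum.

2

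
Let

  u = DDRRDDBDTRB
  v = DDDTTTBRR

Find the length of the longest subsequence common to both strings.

5

Match D [1,1], then D [2,2], then D [5,3], then B [7,7], then R [10,9] — 5 characters in the same relative order in both. The LCS DP gives dp[11][9] = 5, so this is optimal.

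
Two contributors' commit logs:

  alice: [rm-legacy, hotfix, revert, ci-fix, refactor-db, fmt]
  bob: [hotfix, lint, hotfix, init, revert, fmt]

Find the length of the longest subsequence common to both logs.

Pick hotfix at alice[2]=bob[3] → revert at alice[3]=bob[5] → fmt at alice[6]=bob[6]; all 3 commits appear in both, in order. dp[6][6] = 3 confirms this is the maximum.

3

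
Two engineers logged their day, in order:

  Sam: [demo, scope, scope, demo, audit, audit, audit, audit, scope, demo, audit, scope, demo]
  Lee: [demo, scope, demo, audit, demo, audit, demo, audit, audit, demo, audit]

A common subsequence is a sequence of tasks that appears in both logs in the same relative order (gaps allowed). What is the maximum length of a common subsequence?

9

Match demo (Sam #1, Lee #1), scope (Sam #3, Lee #2), demo (Sam #4, Lee #3), audit (Sam #5, Lee #4), audit (Sam #6, Lee #6), audit (Sam #7, Lee #8), audit (Sam #8, Lee #9), demo (Sam #10, Lee #10), audit (Sam #11, Lee #11) — 9 tasks in the same relative order in both, and the DP table's final entry dp[13][11] is also 9, so no common subsequence is longer.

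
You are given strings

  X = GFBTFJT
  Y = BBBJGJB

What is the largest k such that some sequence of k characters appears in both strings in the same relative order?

2

Let dp[i][j] be the LCS length of the first i characters of X and the first j characters of Y. dp[i][j] = dp[i-1][j-1]+1 when the i-th and j-th characters match, else max(dp[i-1][j], dp[i][j-1]).
    ·  B  B  B  J  G  J  B
 ·  0  0  0  0  0  0  0  0
 G  0  0  0  0  0  1  1  1
 F  0  0  0  0  0  1  1  1
 B  0  1  1  1  1  1  1  2
 T  0  1  1  1  1  1  1  2
 F  0  1  1  1  1  1  1  2
 J  0  1  1  1  2  2  2  2
 T  0  1  1  1  2  2  2  2
dp[7][7] = 2. One LCS (by backtracking along matches): GB.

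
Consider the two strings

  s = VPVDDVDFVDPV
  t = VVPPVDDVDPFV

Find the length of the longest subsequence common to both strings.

9

One common subsequence of length 9: V (s #1, t #2) → P (s #2, t #4) → V (s #3, t #5) → D (s #4, t #6) → D (s #5, t #7) → V (s #6, t #8) → D (s #7, t #9) → F (s #8, t #11) → V (s #12, t #12), and the DP table's final entry dp[12][12] is also 9, so no common subsequence is longer.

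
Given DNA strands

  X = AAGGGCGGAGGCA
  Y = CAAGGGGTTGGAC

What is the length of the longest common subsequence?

9

Match A at X[1]=Y[2], A at X[2]=Y[3], G at X[3]=Y[5], G at X[4]=Y[6], G at X[5]=Y[7], G at X[7]=Y[10], G at X[8]=Y[11], A at X[9]=Y[12], C at X[12]=Y[13] — 9 bases in the same relative order in both. The LCS DP gives dp[13][13] = 9, so this is optimal.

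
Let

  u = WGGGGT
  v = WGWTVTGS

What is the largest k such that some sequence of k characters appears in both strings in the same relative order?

Taking W at u[1]=v[1] → G at u[2]=v[2] → G at u[3]=v[7] gives a common subsequence of length 3. dp[6][8] = 3 confirms this is the maximum.

3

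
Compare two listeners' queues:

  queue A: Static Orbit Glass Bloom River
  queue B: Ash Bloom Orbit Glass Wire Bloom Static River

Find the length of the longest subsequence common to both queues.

4

Taking Orbit [2,3], Glass [3,4], Bloom [4,6], River [5,8] gives a common subsequence of length 4. Since dp[5][8] = 4, nothing longer is possible.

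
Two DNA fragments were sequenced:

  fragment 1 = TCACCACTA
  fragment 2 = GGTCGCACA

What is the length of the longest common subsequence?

Let dp[i][j] be the LCS length of the first i bases of fragment 1 and the first j bases of fragment 2. dp[i][j] = dp[i-1][j-1]+1 when the i-th and j-th bases match, else max(dp[i-1][j], dp[i][j-1]).
    ·  G  G  T  C  G  C  A  C  A
 ·  0  0  0  0  0  0  0  0  0  0
 T  0  0  0  1  1  1  1  1  1  1
 C  0  0  0  1  2  2  2  2  2  2
 A  0  0  0  1  2  2  2  3  3  3
 C  0  0  0  1  2  2  3  3  4  4
 C  0  0  0  1  2  2  3  3  4  4
 A  0  0  0  1  2  2  3  4  4  5
 C  0  0  0  1  2  2  3  4  5  5
 T  0  0  0  1  2  2  3  4  5  5
 A  0  0  0  1  2  2  3  4  5  6
dp[9][9] = 6. One LCS (by backtracking along matches): TCCACA.

6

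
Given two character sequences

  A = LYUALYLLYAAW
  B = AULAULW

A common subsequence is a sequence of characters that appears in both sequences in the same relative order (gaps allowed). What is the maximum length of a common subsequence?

Let dp[i][j] be the LCS length of the first i characters of A and the first j characters of B. dp[i][j] = dp[i-1][j-1]+1 when the i-th and j-th characters match, else max(dp[i-1][j], dp[i][j-1]).
    ·  A  U  L  A  U  L  W
 ·  0  0  0  0  0  0  0  0
 L  0  0  0  1  1  1  1  1
 Y  0  0  0  1  1  1  1  1
 U  0  0  1  1  1  2  2  2
 A  0  1  1  1  2  2  2  2
 L  0  1  1  2  2  2  3  3
 Y  0  1  1  2  2  2  3  3
 L  0  1  1  2  2  2  3  3
 L  0  1  1  2  2  2  3  3
 Y  0  1  1  2  2  2  3  3
 A  0  1  1  2  3  3  3  3
 A  0  1  1  2  3  3  3  3
 W  0  1  1  2  3  3  3  4
dp[12][7] = 4. One LCS (by backtracking along matches): LULW.

4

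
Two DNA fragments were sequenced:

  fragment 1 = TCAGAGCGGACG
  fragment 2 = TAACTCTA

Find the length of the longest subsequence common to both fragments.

Taking T at fragment 1[1]=fragment 2[1]; then A at fragment 1[3]=fragment 2[2]; then A at fragment 1[5]=fragment 2[3]; then C at fragment 1[7]=fragment 2[6]; then A at fragment 1[10]=fragment 2[8] gives a common subsequence of length 5. dp[12][8] = 5 confirms this is the maximum.

5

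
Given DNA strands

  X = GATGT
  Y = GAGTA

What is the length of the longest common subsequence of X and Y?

Let dp[i][j] be the LCS length of the first i bases of X and the first j bases of Y. dp[i][j] = dp[i-1][j-1]+1 when the i-th and j-th bases match, else max(dp[i-1][j], dp[i][j-1]).
    ·  G  A  G  T  A
 ·  0  0  0  0  0  0
 G  0  1  1  1  1  1
 A  0  1  2  2  2  2
 T  0  1  2  2  3  3
 G  0  1  2  3  3  3
 T  0  1  2  3  4  4
dp[5][5] = 4. One LCS (by backtracking along matches): GAGT.

4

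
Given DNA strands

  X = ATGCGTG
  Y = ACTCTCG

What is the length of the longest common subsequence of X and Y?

5

Pick A (X #1, Y #1), T (X #2, Y #3), C (X #4, Y #4), T (X #6, Y #5), G (X #7, Y #7); all 5 bases appear in both, in order. Since dp[7][7] = 5, nothing longer is possible.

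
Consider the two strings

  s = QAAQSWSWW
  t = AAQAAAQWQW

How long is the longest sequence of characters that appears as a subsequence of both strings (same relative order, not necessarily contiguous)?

Taking Q [1,3], A [2,5], A [3,6], Q [4,7], W [6,8], W [9,10] gives a common subsequence of length 6. Since dp[9][10] = 6, nothing longer is possible.

6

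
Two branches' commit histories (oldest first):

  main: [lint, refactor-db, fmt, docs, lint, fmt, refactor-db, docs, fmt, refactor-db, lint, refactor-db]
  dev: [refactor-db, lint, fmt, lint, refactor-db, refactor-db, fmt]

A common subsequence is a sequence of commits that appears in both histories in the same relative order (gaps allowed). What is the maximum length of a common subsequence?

Taking lint [1,2], then fmt [3,3], then lint [5,4], then refactor-db [7,6], then fmt [9,7] gives a common subsequence of length 5. The LCS DP gives dp[12][7] = 5, so this is optimal.

5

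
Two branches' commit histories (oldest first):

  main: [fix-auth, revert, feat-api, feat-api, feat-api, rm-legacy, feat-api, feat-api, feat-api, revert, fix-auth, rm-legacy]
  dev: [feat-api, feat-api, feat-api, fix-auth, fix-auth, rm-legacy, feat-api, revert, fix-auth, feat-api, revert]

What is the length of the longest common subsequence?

7

Taking feat-api [3,1], feat-api [4,2], feat-api [5,3], rm-legacy [6,6], feat-api [7,7], feat-api [9,10], revert [10,11] gives a common subsequence of length 7, and the DP table's final entry dp[12][11] is also 7, so no common subsequence is longer.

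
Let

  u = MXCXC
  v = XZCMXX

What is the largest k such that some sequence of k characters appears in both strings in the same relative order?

Let dp[i][j] be the LCS length of the first i characters of u and the first j characters of v. dp[i][j] = dp[i-1][j-1]+1 when the i-th and j-th characters match, else max(dp[i-1][j], dp[i][j-1]).
    ·  X  Z  C  M  X  X
 ·  0  0  0  0  0  0  0
 M  0  0  0  0  1  1  1
 X  0  1  1  1  1  2  2
 C  0  1  1  2  2  2  2
 X  0  1  1  2  2  3  3
 C  0  1  1  2  2  3  3
dp[5][6] = 3. One LCS (by backtracking along matches): MXX.

3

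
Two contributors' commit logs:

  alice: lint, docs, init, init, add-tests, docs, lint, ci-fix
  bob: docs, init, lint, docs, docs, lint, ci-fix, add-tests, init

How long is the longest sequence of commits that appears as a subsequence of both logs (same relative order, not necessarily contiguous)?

5

One common subsequence of length 5: lint [1,3] → docs [2,4] → docs [6,5] → lint [7,6] → ci-fix [8,7]. Since dp[8][9] = 5, nothing longer is possible.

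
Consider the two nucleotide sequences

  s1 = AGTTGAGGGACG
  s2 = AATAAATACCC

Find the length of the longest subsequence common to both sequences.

5

Match A at s1[1]=s2[2], T at s1[3]=s2[3], T at s1[4]=s2[7], A at s1[6]=s2[8], C at s1[11]=s2[11] — 5 bases in the same relative order in both. dp[12][11] = 5 confirms this is the maximum.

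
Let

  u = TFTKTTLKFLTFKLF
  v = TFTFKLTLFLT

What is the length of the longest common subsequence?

9

Pick T (u #1, v #1), then F (u #2, v #2), then T (u #3, v #3), then K (u #4, v #5), then T (u #6, v #7), then L (u #7, v #8), then F (u #9, v #9), then L (u #10, v #10), then T (u #11, v #11); all 9 characters appear in both, in order. dp[15][11] = 9 confirms this is the maximum.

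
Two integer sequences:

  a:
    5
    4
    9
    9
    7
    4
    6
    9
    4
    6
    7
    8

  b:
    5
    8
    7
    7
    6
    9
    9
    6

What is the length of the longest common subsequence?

Let dp[i][j] be the LCS length of the first i values of a and the first j values of b. dp[i][j] = dp[i-1][j-1]+1 when the i-th and j-th values match, else max(dp[i-1][j], dp[i][j-1]).
    ·  5  8  7  7  6  9  9  6
 ·  0  0  0  0  0  0  0  0  0
 5  0  1  1  1  1  1  1  1  1
 4  0  1  1  1  1  1  1  1  1
 9  0  1  1  1  1  1  2  2  2
 9  0  1  1  1  1  1  2  3  3
 7  0  1  1  2  2  2  2  3  3
 4  0  1  1  2  2  2  2  3  3
 6  0  1  1  2  2  3  3  3  4
 9  0  1  1  2  2  3  4  4  4
 4  0  1  1  2  2  3  4  4  4
 6  0  1  1  2  2  3  4  4  5
 7  0  1  1  2  3  3  4  4  5
 8  0  1  2  2  3  3  4  4  5
dp[12][8] = 5. One LCS (by backtracking along matches): 5, 7, 6, 9, 6.

5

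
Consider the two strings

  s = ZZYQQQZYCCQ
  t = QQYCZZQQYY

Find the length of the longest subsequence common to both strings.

One common subsequence of length 5: Z (s #1, t #5), then Z (s #2, t #6), then Q (s #4, t #7), then Q (s #5, t #8), then Y (s #8, t #10). dp[11][10] = 5 confirms this is the maximum.

5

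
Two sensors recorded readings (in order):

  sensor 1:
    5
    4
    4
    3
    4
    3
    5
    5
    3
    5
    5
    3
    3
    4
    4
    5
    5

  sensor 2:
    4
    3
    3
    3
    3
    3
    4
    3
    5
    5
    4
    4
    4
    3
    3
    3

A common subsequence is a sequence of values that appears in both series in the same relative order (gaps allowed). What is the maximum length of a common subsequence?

Taking 4 (sensor 1 #2, sensor 2 #1); then 3 (sensor 1 #4, sensor 2 #6); then 4 (sensor 1 #5, sensor 2 #7); then 3 (sensor 1 #6, sensor 2 #8); then 5 (sensor 1 #7, sensor 2 #9); then 5 (sensor 1 #8, sensor 2 #10); then 3 (sensor 1 #9, sensor 2 #14); then 3 (sensor 1 #12, sensor 2 #15); then 3 (sensor 1 #13, sensor 2 #16) gives a common subsequence of length 9. dp[17][16] = 9 confirms this is the maximum.

9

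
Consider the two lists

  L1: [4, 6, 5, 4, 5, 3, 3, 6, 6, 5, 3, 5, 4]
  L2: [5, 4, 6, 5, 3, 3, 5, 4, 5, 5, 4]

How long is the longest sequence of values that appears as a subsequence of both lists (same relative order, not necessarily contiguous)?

8

Taking 4 at L1[1]=L2[2]; then 6 at L1[2]=L2[3]; then 5 at L1[5]=L2[4]; then 3 at L1[6]=L2[5]; then 3 at L1[7]=L2[6]; then 5 at L1[10]=L2[9]; then 5 at L1[12]=L2[10]; then 4 at L1[13]=L2[11] gives a common subsequence of length 8, and the DP table's final entry dp[13][11] is also 8, so no common subsequence is longer.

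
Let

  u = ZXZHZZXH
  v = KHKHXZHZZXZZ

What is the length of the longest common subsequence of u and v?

6

Taking X (u #2, v #5), Z (u #3, v #6), H (u #4, v #7), Z (u #5, v #8), Z (u #6, v #9), X (u #7, v #10) gives a common subsequence of length 6. Since dp[8][12] = 6, nothing longer is possible.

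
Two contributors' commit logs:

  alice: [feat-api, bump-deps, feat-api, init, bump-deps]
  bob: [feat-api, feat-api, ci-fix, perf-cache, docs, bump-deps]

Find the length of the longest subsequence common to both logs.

Pick feat-api [1,1], feat-api [3,2], bump-deps [5,6]; all 3 commits appear in both, in order. dp[5][6] = 3 confirms this is the maximum.

3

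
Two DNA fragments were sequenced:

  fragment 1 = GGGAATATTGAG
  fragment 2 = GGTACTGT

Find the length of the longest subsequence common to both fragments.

6

Let dp[i][j] be the LCS length of the first i bases of fragment 1 and the first j bases of fragment 2. dp[i][j] = dp[i-1][j-1]+1 when the i-th and j-th bases match, else max(dp[i-1][j], dp[i][j-1]).
    ·  G  G  T  A  C  T  G  T
 ·  0  0  0  0  0  0  0  0  0
 G  0  1  1  1  1  1  1  1  1
 G  0  1  2  2  2  2  2  2  2
 G  0  1  2  2  2  2  2  3  3
 A  0  1  2  2  3  3  3  3  3
 A  0  1  2  2  3  3  3  3  3
 T  0  1  2  3  3  3  4  4  4
 A  0  1  2  3  4  4  4  4  4
 T  0  1  2  3  4  4  5  5  5
 T  0  1  2  3  4  4  5  5  6
 G  0  1  2  3  4  4  5  6  6
 A  0  1  2  3  4  4  5  6  6
 G  0  1  2  3  4  4  5  6  6
dp[12][8] = 6. One LCS (by backtracking along matches): GGTATT.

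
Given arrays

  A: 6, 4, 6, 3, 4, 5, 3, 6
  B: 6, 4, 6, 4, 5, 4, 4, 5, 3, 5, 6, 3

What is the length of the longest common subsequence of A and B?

Let dp[i][j] be the LCS length of the first i values of A and the first j values of B. dp[i][j] = dp[i-1][j-1]+1 when the i-th and j-th values match, else max(dp[i-1][j], dp[i][j-1]).
    ·  6  4  6  4  5  4  4  5  3  5  6  3
 ·  0  0  0  0  0  0  0  0  0  0  0  0  0
 6  0  1  1  1  1  1  1  1  1  1  1  1  1
 4  0  1  2  2  2  2  2  2  2  2  2  2  2
 6  0  1  2  3  3  3  3  3  3  3  3  3  3
 3  0  1  2  3  3  3  3  3  3  4  4  4  4
 4  0  1  2  3  4  4  4  4  4  4  4  4  4
 5  0  1  2  3  4  5  5  5  5  5  5  5  5
 3  0  1  2  3  4  5  5  5  5  6  6  6  6
 6  0  1  2  3  4  5  5  5  5  6  6  7  7
dp[8][12] = 7. One LCS (by backtracking along matches): 6, 4, 6, 4, 5, 3, 6.

7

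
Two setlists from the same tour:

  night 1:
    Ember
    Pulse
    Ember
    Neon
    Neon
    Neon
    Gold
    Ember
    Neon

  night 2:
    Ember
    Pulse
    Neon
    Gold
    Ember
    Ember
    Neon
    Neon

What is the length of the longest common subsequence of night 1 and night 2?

Taking Ember (night 1 #1, night 2 #1) → Pulse (night 1 #2, night 2 #2) → Neon (night 1 #6, night 2 #3) → Gold (night 1 #7, night 2 #4) → Ember (night 1 #8, night 2 #6) → Neon (night 1 #9, night 2 #8) gives a common subsequence of length 6. Since dp[9][8] = 6, nothing longer is possible.

6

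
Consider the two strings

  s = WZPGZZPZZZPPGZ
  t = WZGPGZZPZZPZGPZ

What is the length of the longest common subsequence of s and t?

Pick W (s #1, t #1) → Z (s #2, t #2) → P (s #3, t #4) → G (s #4, t #5) → Z (s #5, t #6) → Z (s #6, t #7) → P (s #7, t #8) → Z (s #8, t #9) → Z (s #9, t #10) → Z (s #10, t #12) → P (s #12, t #14) → Z (s #14, t #15); all 12 characters appear in both, in order. The LCS DP gives dp[14][15] = 12, so this is optimal.

12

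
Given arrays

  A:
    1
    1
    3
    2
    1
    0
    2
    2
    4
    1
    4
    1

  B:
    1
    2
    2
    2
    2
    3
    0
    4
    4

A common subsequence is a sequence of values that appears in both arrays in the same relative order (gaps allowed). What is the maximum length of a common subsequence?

Pick 1 (A #1, B #1); then 2 (A #4, B #3); then 2 (A #7, B #4); then 2 (A #8, B #5); then 4 (A #9, B #8); then 4 (A #11, B #9); all 6 values appear in both, in order. dp[12][9] = 6 confirms this is the maximum.

6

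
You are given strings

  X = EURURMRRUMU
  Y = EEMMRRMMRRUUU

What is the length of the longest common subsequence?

8

One common subsequence of length 8: E [1,2], then R [3,5], then R [5,6], then M [6,8], then R [7,9], then R [8,10], then U [9,12], then U [11,13]. dp[11][13] = 8 confirms this is the maximum.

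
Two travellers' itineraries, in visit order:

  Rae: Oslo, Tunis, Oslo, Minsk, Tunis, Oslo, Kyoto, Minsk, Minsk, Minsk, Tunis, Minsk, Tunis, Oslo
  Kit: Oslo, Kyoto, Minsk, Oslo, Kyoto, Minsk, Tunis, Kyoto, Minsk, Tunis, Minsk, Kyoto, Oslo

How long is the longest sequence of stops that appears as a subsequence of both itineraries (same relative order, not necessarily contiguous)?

9

Pick Oslo at Rae[1]=Kit[1]; then Oslo at Rae[3]=Kit[4]; then Minsk at Rae[4]=Kit[6]; then Tunis at Rae[5]=Kit[7]; then Kyoto at Rae[7]=Kit[8]; then Minsk at Rae[10]=Kit[9]; then Tunis at Rae[11]=Kit[10]; then Minsk at Rae[12]=Kit[11]; then Oslo at Rae[14]=Kit[13]; all 9 stops appear in both, in order. dp[14][13] = 9 confirms this is the maximum.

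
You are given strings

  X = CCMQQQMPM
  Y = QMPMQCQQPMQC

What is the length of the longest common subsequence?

6

Let dp[i][j] be the LCS length of the first i characters of X and the first j characters of Y. dp[i][j] = dp[i-1][j-1]+1 when the i-th and j-th characters match, else max(dp[i-1][j], dp[i][j-1]).
    ·  Q  M  P  M  Q  C  Q  Q  P  M  Q  C
 ·  0  0  0  0  0  0  0  0  0  0  0  0  0
 C  0  0  0  0  0  0  1  1  1  1  1  1  1
 C  0  0  0  0  0  0  1  1  1  1  1  1  2
 M  0  0  1  1  1  1  1  1  1  1  2  2  2
 Q  0  1  1  1  1  2  2  2  2  2  2  3  3
 Q  0  1  1  1  1  2  2  3  3  3  3  3  3
 Q  0  1  1  1  1  2  2  3  4  4  4  4  4
 M  0  1  2  2  2  2  2  3  4  4  5  5  5
 P  0  1  2  3  3  3  3  3  4  5  5  5  5
 M  0  1  2  3  4  4  4  4  4  5  6  6  6
dp[9][12] = 6. One LCS (by backtracking along matches): MQQQPM.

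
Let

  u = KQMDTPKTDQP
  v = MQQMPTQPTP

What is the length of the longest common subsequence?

Let dp[i][j] be the LCS length of the first i characters of u and the first j characters of v. dp[i][j] = dp[i-1][j-1]+1 when the i-th and j-th characters match, else max(dp[i-1][j], dp[i][j-1]).
    ·  M  Q  Q  M  P  T  Q  P  T  P
 ·  0  0  0  0  0  0  0  0  0  0  0
 K  0  0  0  0  0  0  0  0  0  0  0
 Q  0  0  1  1  1  1  1  1  1  1  1
 M  0  1  1  1  2  2  2  2  2  2  2
 D  0  1  1  1  2  2  2  2  2  2  2
 T  0  1  1  1  2  2  3  3  3  3  3
 P  0  1  1  1  2  3  3  3  4  4  4
 K  0  1  1  1  2  3  3  3  4  4  4
 T  0  1  1  1  2  3  4  4  4  5  5
 D  0  1  1  1  2  3  4  4  4  5  5
 Q  0  1  2  2  2  3  4  5  5  5  5
 P  0  1  2  2  2  3  4  5  6  6  6
dp[11][10] = 6. One LCS (by backtracking along matches): QMTPTP.

6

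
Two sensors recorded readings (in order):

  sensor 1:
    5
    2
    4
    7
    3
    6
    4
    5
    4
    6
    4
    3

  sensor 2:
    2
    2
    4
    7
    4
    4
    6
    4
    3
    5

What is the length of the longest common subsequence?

8

One common subsequence of length 8: 2 (sensor 1 #2, sensor 2 #2), 4 (sensor 1 #3, sensor 2 #3), 7 (sensor 1 #4, sensor 2 #4), 4 (sensor 1 #7, sensor 2 #5), 4 (sensor 1 #9, sensor 2 #6), 6 (sensor 1 #10, sensor 2 #7), 4 (sensor 1 #11, sensor 2 #8), 3 (sensor 1 #12, sensor 2 #9). The LCS DP gives dp[12][10] = 8, so this is optimal.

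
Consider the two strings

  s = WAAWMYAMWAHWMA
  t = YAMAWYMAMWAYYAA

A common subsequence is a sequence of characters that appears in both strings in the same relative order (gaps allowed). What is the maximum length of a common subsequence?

Taking A (s #2, t #2) → A (s #3, t #4) → W (s #4, t #5) → M (s #5, t #7) → A (s #7, t #8) → M (s #8, t #9) → W (s #9, t #10) → A (s #10, t #14) → A (s #14, t #15) gives a common subsequence of length 9, and the DP table's final entry dp[14][15] is also 9, so no common subsequence is longer.

9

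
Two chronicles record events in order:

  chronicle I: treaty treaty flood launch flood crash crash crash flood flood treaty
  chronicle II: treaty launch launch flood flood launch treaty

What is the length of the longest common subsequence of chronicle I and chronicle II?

Taking treaty [1,1], launch [4,3], flood [5,4], flood [9,5], treaty [11,7] gives a common subsequence of length 5. Since dp[11][7] = 5, nothing longer is possible.

5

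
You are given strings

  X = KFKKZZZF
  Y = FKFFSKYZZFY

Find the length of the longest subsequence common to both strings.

6

Let dp[i][j] be the LCS length of the first i characters of X and the first j characters of Y. dp[i][j] = dp[i-1][j-1]+1 when the i-th and j-th characters match, else max(dp[i-1][j], dp[i][j-1]).
    ·  F  K  F  F  S  K  Y  Z  Z  F  Y
 ·  0  0  0  0  0  0  0  0  0  0  0  0
 K  0  0  1  1  1  1  1  1  1  1  1  1
 F  0  1  1  2  2  2  2  2  2  2  2  2
 K  0  1  2  2  2  2  3  3  3  3  3  3
 K  0  1  2  2  2  2  3  3  3  3  3  3
 Z  0  1  2  2  2  2  3  3  4  4  4  4
 Z  0  1  2  2  2  2  3  3  4  5  5  5
 Z  0  1  2  2  2  2  3  3  4  5  5  5
 F  0  1  2  3  3  3  3  3  4  5  6  6
dp[8][11] = 6. One LCS (by backtracking along matches): KFKZZF.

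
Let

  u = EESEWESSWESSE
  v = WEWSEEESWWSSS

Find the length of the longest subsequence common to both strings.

8

Taking E at u[1]=v[2], E at u[2]=v[5], E at u[4]=v[6], E at u[6]=v[7], S at u[7]=v[8], S at u[8]=v[11], S at u[11]=v[12], S at u[12]=v[13] gives a common subsequence of length 8. The LCS DP gives dp[13][13] = 8, so this is optimal.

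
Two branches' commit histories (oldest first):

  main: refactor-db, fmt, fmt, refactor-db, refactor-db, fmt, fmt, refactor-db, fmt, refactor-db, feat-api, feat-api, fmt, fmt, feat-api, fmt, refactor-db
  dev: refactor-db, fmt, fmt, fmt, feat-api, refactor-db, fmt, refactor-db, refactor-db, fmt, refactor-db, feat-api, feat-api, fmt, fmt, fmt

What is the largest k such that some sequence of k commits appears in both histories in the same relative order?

Match refactor-db [1,1] → fmt [2,3] → fmt [3,4] → refactor-db [4,6] → refactor-db [5,8] → refactor-db [8,9] → fmt [9,10] → refactor-db [10,11] → feat-api [11,12] → feat-api [12,13] → fmt [13,14] → fmt [14,15] → fmt [16,16] — 13 commits in the same relative order in both. dp[17][16] = 13 confirms this is the maximum.

13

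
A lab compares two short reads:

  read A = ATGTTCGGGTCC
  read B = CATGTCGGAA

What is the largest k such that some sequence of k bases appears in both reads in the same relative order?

7

Let dp[i][j] be the LCS length of the first i bases of read A and the first j bases of read B. dp[i][j] = dp[i-1][j-1]+1 when the i-th and j-th bases match, else max(dp[i-1][j], dp[i][j-1]).
    ·  C  A  T  G  T  C  G  G  A  A
 ·  0  0  0  0  0  0  0  0  0  0  0
 A  0  0  1  1  1  1  1  1  1  1  1
 T  0  0  1  2  2  2  2  2  2  2  2
 G  0  0  1  2  3  3  3  3  3  3  3
 T  0  0  1  2  3  4  4  4  4  4  4
 T  0  0  1  2  3  4  4  4  4  4  4
 C  0  1  1  2  3  4  5  5  5  5  5
 G  0  1  1  2  3  4  5  6  6  6  6
 G  0  1  1  2  3  4  5  6  7  7  7
 G  0  1  1  2  3  4  5  6  7  7  7
 T  0  1  1  2  3  4  5  6  7  7  7
 C  0  1  1  2  3  4  5  6  7  7  7
 C  0  1  1  2  3  4  5  6  7  7  7
dp[12][10] = 7. One LCS (by backtracking along matches): ATGTCGG.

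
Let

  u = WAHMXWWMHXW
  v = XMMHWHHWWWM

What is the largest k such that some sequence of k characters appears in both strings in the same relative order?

Let dp[i][j] be the LCS length of the first i characters of u and the first j characters of v. dp[i][j] = dp[i-1][j-1]+1 when the i-th and j-th characters match, else max(dp[i-1][j], dp[i][j-1]).
    ·  X  M  M  H  W  H  H  W  W  W  M
 ·  0  0  0  0  0  0  0  0  0  0  0  0
 W  0  0  0  0  0  1  1  1  1  1  1  1
 A  0  0  0  0  0  1  1  1  1  1  1  1
 H  0  0  0  0  1  1  2  2  2  2  2  2
 M  0  0  1  1  1  1  2  2  2  2  2  3
 X  0  1  1  1  1  1  2  2  2  2  2  3
 W  0  1  1  1  1  2  2  2  3  3  3  3
 W  0  1  1  1  1  2  2  2  3  4  4  4
 M  0  1  2  2  2  2  2  2  3  4  4  5
 H  0  1  2  2  3  3  3  3  3  4  4  5
 X  0  1  2  2  3  3  3  3  3  4  4  5
 W  0  1  2  2  3  4  4  4  4  4  5  5
dp[11][11] = 5. One LCS (by backtracking along matches): WHWWM.

5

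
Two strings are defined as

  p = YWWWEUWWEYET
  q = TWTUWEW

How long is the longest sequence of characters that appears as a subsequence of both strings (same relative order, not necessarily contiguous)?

4

One common subsequence of length 4: W [2,2], then W [4,5], then E [5,6], then W [8,7], and the DP table's final entry dp[12][7] is also 4, so no common subsequence is longer.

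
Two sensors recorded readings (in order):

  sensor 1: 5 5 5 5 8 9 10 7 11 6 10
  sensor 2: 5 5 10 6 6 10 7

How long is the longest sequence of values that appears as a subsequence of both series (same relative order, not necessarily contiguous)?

5

Taking 5 (sensor 1 #3, sensor 2 #1) → 5 (sensor 1 #4, sensor 2 #2) → 10 (sensor 1 #7, sensor 2 #3) → 6 (sensor 1 #10, sensor 2 #5) → 10 (sensor 1 #11, sensor 2 #6) gives a common subsequence of length 5. dp[11][7] = 5 confirms this is the maximum.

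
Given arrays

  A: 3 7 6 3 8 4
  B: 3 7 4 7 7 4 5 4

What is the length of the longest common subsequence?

3

Let dp[i][j] be the LCS length of the first i values of A and the first j values of B. dp[i][j] = dp[i-1][j-1]+1 when the i-th and j-th values match, else max(dp[i-1][j], dp[i][j-1]).
    ·  3  7  4  7  7  4  5  4
 ·  0  0  0  0  0  0  0  0  0
 3  0  1  1  1  1  1  1  1  1
 7  0  1  2  2  2  2  2  2  2
 6  0  1  2  2  2  2  2  2  2
 3  0  1  2  2  2  2  2  2  2
 8  0  1  2  2  2  2  2  2  2
 4  0  1  2  3  3  3  3  3  3
dp[6][8] = 3. One LCS (by backtracking along matches): 3, 7, 4.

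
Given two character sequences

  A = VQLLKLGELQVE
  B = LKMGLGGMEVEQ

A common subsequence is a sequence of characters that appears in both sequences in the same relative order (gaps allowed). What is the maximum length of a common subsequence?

7

Let dp[i][j] be the LCS length of the first i characters of A and the first j characters of B. dp[i][j] = dp[i-1][j-1]+1 when the i-th and j-th characters match, else max(dp[i-1][j], dp[i][j-1]).
    ·  L  K  M  G  L  G  G  M  E  V  E  Q
 ·  0  0  0  0  0  0  0  0  0  0  0  0  0
 V  0  0  0  0  0  0  0  0  0  0  1  1  1
 Q  0  0  0  0  0  0  0  0  0  0  1  1  2
 L  0  1  1  1  1  1  1  1  1  1  1  1  2
 L  0  1  1  1  1  2  2  2  2  2  2  2  2
 K  0  1  2  2  2  2  2  2  2  2  2  2  2
 L  0  1  2  2  2  3  3  3  3  3  3  3  3
 G  0  1  2  2  3  3  4  4  4  4  4  4  4
 E  0  1  2  2  3  3  4  4  4  5  5  5  5
 L  0  1  2  2  3  4  4  4  4  5  5  5  5
 Q  0  1  2  2  3  4  4  4  4  5  5  5  6
 V  0  1  2  2  3  4  4  4  4  5  6  6  6
 E  0  1  2  2  3  4  4  4  4  5  6  7  7
dp[12][12] = 7. One LCS (by backtracking along matches): LKLGEVE.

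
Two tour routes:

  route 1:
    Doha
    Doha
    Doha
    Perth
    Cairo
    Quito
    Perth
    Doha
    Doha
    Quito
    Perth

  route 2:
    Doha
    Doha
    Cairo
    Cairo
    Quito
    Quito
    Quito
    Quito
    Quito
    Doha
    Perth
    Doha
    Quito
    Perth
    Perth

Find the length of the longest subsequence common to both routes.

One common subsequence of length 8: Doha (route 1 #1, route 2 #1) → Doha (route 1 #2, route 2 #2) → Cairo (route 1 #5, route 2 #4) → Quito (route 1 #6, route 2 #9) → Perth (route 1 #7, route 2 #11) → Doha (route 1 #9, route 2 #12) → Quito (route 1 #10, route 2 #13) → Perth (route 1 #11, route 2 #15), and the DP table's final entry dp[11][15] is also 8, so no common subsequence is longer.

8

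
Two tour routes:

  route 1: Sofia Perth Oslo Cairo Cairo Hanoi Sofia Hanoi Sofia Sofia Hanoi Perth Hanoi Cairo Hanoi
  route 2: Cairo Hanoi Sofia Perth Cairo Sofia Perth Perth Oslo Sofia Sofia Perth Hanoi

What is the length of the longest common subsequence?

One common subsequence of length 8: Sofia [1,3] → Perth [2,4] → Cairo [5,5] → Sofia [7,6] → Sofia [9,10] → Sofia [10,11] → Perth [12,12] → Hanoi [15,13]. The LCS DP gives dp[15][13] = 8, so this is optimal.

8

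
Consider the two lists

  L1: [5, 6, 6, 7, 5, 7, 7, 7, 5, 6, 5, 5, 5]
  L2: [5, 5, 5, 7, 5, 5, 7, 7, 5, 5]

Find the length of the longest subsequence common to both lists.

7

Let dp[i][j] be the LCS length of the first i values of L1 and the first j values of L2. dp[i][j] = dp[i-1][j-1]+1 when the i-th and j-th values match, else max(dp[i-1][j], dp[i][j-1]).
    ·  5  5  5  7  5  5  7  7  5  5
 ·  0  0  0  0  0  0  0  0  0  0  0
 5  0  1  1  1  1  1  1  1  1  1  1
 6  0  1  1  1  1  1  1  1  1  1  1
 6  0  1  1  1  1  1  1  1  1  1  1
 7  0  1  1  1  2  2  2  2  2  2  2
 5  0  1  2  2  2  3  3  3  3  3  3
 7  0  1  2  2  3  3  3  4  4  4  4
 7  0  1  2  2  3  3  3  4  5  5  5
 7  0  1  2  2  3  3  3  4  5  5  5
 5  0  1  2  3  3  4  4  4  5  6  6
 6  0  1  2  3  3  4  4  4  5  6  6
 5  0  1  2  3  3  4  5  5  5  6  7
 5  0  1  2  3  3  4  5  5  5  6  7
 5  0  1  2  3  3  4  5  5  5  6  7
dp[13][10] = 7. One LCS (by backtracking along matches): 5, 7, 5, 7, 7, 5, 5.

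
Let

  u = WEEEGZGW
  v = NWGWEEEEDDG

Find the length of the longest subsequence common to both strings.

5

Let dp[i][j] be the LCS length of the first i characters of u and the first j characters of v. dp[i][j] = dp[i-1][j-1]+1 when the i-th and j-th characters match, else max(dp[i-1][j], dp[i][j-1]).
    ·  N  W  G  W  E  E  E  E  D  D  G
 ·  0  0  0  0  0  0  0  0  0  0  0  0
 W  0  0  1  1  1  1  1  1  1  1  1  1
 E  0  0  1  1  1  2  2  2  2  2  2  2
 E  0  0  1  1  1  2  3  3  3  3  3  3
 E  0  0  1  1  1  2  3  4  4  4  4  4
 G  0  0  1  2  2  2  3  4  4  4  4  5
 Z  0  0  1  2  2  2  3  4  4  4  4  5
 G  0  0  1  2  2  2  3  4  4  4  4  5
 W  0  0  1  2  3  3  3  4  4  4  4  5
dp[8][11] = 5. One LCS (by backtracking along matches): WEEEG.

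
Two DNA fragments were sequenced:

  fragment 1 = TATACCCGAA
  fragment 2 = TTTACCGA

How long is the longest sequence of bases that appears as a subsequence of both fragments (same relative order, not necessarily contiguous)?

Pick T (fragment 1 #1, fragment 2 #2); then T (fragment 1 #3, fragment 2 #3); then A (fragment 1 #4, fragment 2 #4); then C (fragment 1 #6, fragment 2 #5); then C (fragment 1 #7, fragment 2 #6); then G (fragment 1 #8, fragment 2 #7); then A (fragment 1 #10, fragment 2 #8); all 7 bases appear in both, in order. Since dp[10][8] = 7, nothing longer is possible.

7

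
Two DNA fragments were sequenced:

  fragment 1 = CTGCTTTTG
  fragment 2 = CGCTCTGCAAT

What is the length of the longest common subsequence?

6

Taking C [1,1], then G [3,2], then C [4,3], then T [5,4], then T [6,6], then T [8,11] gives a common subsequence of length 6, and the DP table's final entry dp[9][11] is also 6, so no common subsequence is longer.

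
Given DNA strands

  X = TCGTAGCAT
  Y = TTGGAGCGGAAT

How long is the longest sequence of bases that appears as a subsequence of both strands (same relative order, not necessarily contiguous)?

One common subsequence of length 7: T at X[1]=Y[2], G at X[3]=Y[4], A at X[5]=Y[5], G at X[6]=Y[6], C at X[7]=Y[7], A at X[8]=Y[11], T at X[9]=Y[12]. Since dp[9][12] = 7, nothing longer is possible.

7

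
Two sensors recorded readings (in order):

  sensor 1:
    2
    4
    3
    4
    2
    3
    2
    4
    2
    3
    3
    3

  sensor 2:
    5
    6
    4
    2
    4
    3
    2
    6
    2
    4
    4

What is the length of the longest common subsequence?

6

One common subsequence of length 6: 2 [1,4]; then 4 [2,5]; then 3 [3,6]; then 2 [5,7]; then 2 [7,9]; then 4 [8,11], and the DP table's final entry dp[12][11] is also 6, so no common subsequence is longer.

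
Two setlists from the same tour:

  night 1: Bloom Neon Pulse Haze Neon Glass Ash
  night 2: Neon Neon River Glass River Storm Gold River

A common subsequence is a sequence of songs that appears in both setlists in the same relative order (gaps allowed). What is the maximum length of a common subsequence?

3

One common subsequence of length 3: Neon (night 1 #2, night 2 #1); then Neon (night 1 #5, night 2 #2); then Glass (night 1 #6, night 2 #4). dp[7][8] = 3 confirms this is the maximum.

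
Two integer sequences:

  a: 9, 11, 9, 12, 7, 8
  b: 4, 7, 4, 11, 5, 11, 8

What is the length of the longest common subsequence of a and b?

2

Pick 11 (a #2, b #6), 8 (a #6, b #7); all 2 values appear in both, in order. dp[6][7] = 2 confirms this is the maximum.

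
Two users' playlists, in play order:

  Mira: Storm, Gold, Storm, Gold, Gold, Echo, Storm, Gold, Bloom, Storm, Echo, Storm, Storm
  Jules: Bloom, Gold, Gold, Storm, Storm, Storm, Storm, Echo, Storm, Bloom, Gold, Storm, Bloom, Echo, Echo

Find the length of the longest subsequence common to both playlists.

7

Taking Storm (Mira #1, Jules #6); then Storm (Mira #3, Jules #7); then Echo (Mira #6, Jules #8); then Storm (Mira #7, Jules #9); then Gold (Mira #8, Jules #11); then Bloom (Mira #9, Jules #13); then Echo (Mira #11, Jules #15) gives a common subsequence of length 7. Since dp[13][15] = 7, nothing longer is possible.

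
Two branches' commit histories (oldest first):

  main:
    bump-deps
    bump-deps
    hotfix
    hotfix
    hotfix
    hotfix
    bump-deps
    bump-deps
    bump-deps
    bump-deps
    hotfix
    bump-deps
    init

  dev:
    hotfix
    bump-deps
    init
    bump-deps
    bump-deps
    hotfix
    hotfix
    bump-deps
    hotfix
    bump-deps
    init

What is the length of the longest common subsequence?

Pick bump-deps (main #1, dev #4), then bump-deps (main #2, dev #5), then hotfix (main #5, dev #6), then hotfix (main #6, dev #7), then bump-deps (main #10, dev #8), then hotfix (main #11, dev #9), then bump-deps (main #12, dev #10), then init (main #13, dev #11); all 8 commits appear in both, in order. dp[13][11] = 8 confirms this is the maximum.

8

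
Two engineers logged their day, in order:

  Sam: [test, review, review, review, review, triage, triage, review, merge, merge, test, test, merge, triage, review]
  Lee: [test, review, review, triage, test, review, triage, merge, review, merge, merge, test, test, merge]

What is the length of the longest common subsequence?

Match test at Sam[1]=Lee[1], then review at Sam[2]=Lee[2], then review at Sam[3]=Lee[3], then review at Sam[5]=Lee[6], then triage at Sam[6]=Lee[7], then review at Sam[8]=Lee[9], then merge at Sam[9]=Lee[10], then merge at Sam[10]=Lee[11], then test at Sam[11]=Lee[12], then test at Sam[12]=Lee[13], then merge at Sam[13]=Lee[14] — 11 tasks in the same relative order in both. The LCS DP gives dp[15][14] = 11, so this is optimal.

11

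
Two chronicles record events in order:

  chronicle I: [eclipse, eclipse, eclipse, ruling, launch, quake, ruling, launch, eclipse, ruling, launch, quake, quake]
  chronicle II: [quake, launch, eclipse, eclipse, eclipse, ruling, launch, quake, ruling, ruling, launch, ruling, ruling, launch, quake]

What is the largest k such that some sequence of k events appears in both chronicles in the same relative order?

Taking eclipse (chronicle I #1, chronicle II #3) → eclipse (chronicle I #2, chronicle II #4) → eclipse (chronicle I #3, chronicle II #5) → ruling (chronicle I #4, chronicle II #6) → launch (chronicle I #5, chronicle II #7) → quake (chronicle I #6, chronicle II #8) → ruling (chronicle I #7, chronicle II #10) → launch (chronicle I #8, chronicle II #11) → ruling (chronicle I #10, chronicle II #13) → launch (chronicle I #11, chronicle II #14) → quake (chronicle I #13, chronicle II #15) gives a common subsequence of length 11. The LCS DP gives dp[13][15] = 11, so this is optimal.

11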